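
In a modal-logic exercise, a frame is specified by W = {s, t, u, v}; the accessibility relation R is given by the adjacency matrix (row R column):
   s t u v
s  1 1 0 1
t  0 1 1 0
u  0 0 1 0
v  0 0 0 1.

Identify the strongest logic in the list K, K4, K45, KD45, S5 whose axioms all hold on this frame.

K

Transitive (axiom 4): no — s R t and t R u, but not s R u.
Euclidean (axiom 5): no — s R t and s R v, but not t R v.
Serial (axiom D): yes — every world has a successor (e.g. s R s).
Reflexive (axiom T): yes — every world is R-related to itself.
So F validates K; K4 would additionally require R to be transitive. The strongest is K.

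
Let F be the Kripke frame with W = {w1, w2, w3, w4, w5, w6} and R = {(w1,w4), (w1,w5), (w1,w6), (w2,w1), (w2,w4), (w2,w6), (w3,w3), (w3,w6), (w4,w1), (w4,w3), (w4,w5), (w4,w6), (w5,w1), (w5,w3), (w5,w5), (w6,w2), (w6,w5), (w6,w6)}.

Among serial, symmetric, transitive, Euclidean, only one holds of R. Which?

Serial: yes — every world has a successor (e.g. w1 R w4).
Symmetric: no — w1 R w6 but not w6 R w1.
Transitive: no — w1 R w4 and w4 R w3, but not w1 R w3.
Euclidean: no — w1 R w5 and w1 R w4, but not w5 R w4.
Only serial holds.

serial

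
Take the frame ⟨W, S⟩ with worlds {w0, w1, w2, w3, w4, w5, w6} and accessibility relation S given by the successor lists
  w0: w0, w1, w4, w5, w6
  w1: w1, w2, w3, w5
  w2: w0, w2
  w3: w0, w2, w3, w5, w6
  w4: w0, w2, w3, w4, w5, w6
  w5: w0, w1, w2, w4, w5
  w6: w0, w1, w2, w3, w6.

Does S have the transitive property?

No

Transitive: no — w0 S w1 and w1 S w2, but not w0 S w2.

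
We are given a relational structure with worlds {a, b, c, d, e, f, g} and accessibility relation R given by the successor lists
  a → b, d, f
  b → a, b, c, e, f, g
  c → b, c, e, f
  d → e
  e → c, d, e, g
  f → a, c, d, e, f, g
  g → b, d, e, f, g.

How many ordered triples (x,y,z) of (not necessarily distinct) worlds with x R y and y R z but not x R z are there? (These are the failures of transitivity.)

35

Enumerating: (a,b,a), (a,b,c), (a,b,e), (a,b,g), (a,d,e), (a,f,a), (a,f,c), (a,f,e), (a,f,g), (b,a,d), (b,e,d), (b,f,d), … and 23 more.
Total: 35.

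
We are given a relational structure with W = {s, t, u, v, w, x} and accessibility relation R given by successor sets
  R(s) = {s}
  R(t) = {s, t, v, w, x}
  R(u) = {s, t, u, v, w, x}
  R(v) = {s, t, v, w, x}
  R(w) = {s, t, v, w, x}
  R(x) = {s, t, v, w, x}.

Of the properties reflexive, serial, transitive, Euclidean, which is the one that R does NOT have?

Reflexive: yes — every world is R-related to itself.
Serial: yes — every world has a successor (e.g. s R s).
Transitive: yes — every two-step R-path is closed by a direct edge.
Euclidean: no — t R s and t R v, but not s R v.
Only Euclidean fails.

Euclidean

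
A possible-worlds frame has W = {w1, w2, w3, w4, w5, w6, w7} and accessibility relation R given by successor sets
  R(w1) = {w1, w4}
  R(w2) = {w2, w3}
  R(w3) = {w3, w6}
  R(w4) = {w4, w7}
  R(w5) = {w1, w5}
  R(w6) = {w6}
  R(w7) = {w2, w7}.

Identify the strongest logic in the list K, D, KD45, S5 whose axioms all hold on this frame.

Serial (axiom D): yes — every world has a successor (e.g. w1 R w1).
Euclidean (axiom 5): no — w1 R w4 and w1 R w1, but not w4 R w1.
Transitive (axiom 4): no — w1 R w4 and w4 R w7, but not w1 R w7.
Reflexive (axiom T): yes — every world is R-related to itself.
So F validates K, D; KD45 would additionally require R to be Euclidean and transitive. The strongest is D.

D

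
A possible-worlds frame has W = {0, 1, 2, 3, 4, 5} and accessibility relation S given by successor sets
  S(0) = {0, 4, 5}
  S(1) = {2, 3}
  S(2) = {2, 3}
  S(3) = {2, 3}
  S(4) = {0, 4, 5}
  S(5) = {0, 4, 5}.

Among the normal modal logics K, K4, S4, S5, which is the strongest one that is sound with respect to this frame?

Transitive (axiom 4): yes — every two-step S-path is closed by a direct edge.
Reflexive (axiom T): no — 1 is not related to itself.
Euclidean (axiom 5): yes — any two successors of a common world are S-related.
So F validates K, K4; S4 would additionally require S to be reflexive. The strongest is K4.

K4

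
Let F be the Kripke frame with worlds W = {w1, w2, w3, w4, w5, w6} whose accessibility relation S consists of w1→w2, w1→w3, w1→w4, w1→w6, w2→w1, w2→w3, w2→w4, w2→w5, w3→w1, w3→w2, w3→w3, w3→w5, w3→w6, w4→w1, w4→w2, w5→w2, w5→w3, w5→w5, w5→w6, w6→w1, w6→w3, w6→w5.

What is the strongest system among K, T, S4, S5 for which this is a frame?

K

Reflexive (axiom T): no — w1 is not related to itself.
Transitive (axiom 4): no — w1 S w2 and w2 S w5, but not w1 S w5.
Euclidean (axiom 5): no — w1 S w2 and w1 S w6, but not w2 S w6.
So F validates K; T would additionally require S to be reflexive. The strongest is K.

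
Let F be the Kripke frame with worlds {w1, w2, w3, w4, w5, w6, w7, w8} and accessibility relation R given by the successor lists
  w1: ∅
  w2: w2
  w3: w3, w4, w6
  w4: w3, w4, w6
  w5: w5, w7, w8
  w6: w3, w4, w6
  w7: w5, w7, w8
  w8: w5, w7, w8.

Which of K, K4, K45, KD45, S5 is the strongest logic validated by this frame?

K45

Transitive (axiom 4): yes — every two-step R-path is closed by a direct edge.
Euclidean (axiom 5): yes — any two successors of a common world are R-related.
Serial (axiom D): no — w1 has no R-successor.
Reflexive (axiom T): no — w1 is not related to itself.
So F validates K, K4, K45; KD45 would additionally require R to be serial. The strongest is K45.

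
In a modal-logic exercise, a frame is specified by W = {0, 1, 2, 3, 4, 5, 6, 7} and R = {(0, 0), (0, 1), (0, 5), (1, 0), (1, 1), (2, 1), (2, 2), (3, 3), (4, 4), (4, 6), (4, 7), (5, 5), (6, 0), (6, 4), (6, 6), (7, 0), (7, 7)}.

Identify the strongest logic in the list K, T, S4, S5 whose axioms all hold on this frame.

Reflexive (axiom T): yes — every world is R-related to itself.
Transitive (axiom 4): no — 1 R 0 and 0 R 5, but not 1 R 5.
Euclidean (axiom 5): no — 0 R 1 and 0 R 5, but not 1 R 5.
So F validates K, T; S4 would additionally require R to be transitive. The strongest is T.

T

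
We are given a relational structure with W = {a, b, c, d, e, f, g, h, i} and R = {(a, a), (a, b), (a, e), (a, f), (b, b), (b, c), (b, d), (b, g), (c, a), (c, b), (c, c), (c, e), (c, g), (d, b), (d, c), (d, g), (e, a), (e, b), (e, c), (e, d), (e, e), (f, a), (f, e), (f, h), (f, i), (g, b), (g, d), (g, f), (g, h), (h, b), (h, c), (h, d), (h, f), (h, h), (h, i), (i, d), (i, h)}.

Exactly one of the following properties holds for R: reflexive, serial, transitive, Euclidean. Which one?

serial

Reflexive: no — d is not related to itself.
Serial: yes — every world has a successor (e.g. a R a).
Transitive: no — a R b and b R c, but not a R c.
Euclidean: no — a R b and a R e, but not b R e.
Only serial holds.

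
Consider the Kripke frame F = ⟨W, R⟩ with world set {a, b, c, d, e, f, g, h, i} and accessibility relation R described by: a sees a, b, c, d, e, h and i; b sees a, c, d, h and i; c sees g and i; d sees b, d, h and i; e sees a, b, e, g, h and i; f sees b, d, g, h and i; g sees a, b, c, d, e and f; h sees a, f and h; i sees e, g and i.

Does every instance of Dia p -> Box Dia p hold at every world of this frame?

No

By correspondence theory, 5 is valid on a frame iff R is Euclidean.
Euclidean: no — a R b and a R e, but not b R e.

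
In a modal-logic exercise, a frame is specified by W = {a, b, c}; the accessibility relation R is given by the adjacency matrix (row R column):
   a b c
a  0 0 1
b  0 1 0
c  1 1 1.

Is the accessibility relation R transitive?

Transitive: no — a R c and c R b, but not a R b.

No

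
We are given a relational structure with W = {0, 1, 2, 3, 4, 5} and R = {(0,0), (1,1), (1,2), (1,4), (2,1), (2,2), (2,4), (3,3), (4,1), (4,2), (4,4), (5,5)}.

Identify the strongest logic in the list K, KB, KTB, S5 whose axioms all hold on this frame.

S5

Symmetric (axiom B): yes — every pair in R has its reverse in R.
Reflexive (axiom T): yes — every world is R-related to itself.
Euclidean (axiom 5): yes — any two successors of a common world are R-related.
So F validates K, KB, KTB, S5. The strongest is S5.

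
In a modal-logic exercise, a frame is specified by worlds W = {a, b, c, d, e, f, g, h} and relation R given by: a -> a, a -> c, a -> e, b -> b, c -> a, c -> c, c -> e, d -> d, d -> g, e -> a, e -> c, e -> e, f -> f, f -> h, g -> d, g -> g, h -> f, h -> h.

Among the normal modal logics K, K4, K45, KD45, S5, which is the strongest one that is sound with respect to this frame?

S5

Transitive (axiom 4): yes — every two-step R-path is closed by a direct edge.
Euclidean (axiom 5): yes — any two successors of a common world are R-related.
Serial (axiom D): yes — every world has a successor (e.g. a R a).
Reflexive (axiom T): yes — every world is R-related to itself.
So F validates K, K4, K45, KD45, S5. The strongest is S5.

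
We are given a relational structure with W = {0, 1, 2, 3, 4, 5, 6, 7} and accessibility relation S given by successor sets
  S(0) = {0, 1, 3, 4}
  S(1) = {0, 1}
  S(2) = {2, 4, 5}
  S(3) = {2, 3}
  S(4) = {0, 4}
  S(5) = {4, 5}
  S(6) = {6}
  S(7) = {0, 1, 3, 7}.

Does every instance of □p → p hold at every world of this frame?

Yes

Axiom T corresponds to the accessibility relation being reflexive.
Reflexive: yes — every world is S-related to itself.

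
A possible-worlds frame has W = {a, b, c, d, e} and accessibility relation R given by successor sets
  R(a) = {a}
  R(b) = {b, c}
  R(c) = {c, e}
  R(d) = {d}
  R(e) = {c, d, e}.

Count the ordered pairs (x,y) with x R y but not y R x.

2

Enumerating: (b,c), (e,d).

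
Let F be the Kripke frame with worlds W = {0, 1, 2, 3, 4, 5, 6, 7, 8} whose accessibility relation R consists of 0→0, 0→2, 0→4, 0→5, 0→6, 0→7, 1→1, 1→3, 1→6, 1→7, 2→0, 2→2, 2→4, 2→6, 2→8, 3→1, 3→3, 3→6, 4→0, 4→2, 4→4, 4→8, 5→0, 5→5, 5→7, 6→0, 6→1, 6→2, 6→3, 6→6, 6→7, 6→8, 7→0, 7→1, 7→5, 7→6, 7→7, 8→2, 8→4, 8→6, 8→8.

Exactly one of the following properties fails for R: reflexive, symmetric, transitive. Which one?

Reflexive: yes — every world is R-related to itself.
Symmetric: yes — every pair in R has its reverse in R.
Transitive: no — 0 R 2 and 2 R 8, but not 0 R 8.
Only transitive fails.

transitive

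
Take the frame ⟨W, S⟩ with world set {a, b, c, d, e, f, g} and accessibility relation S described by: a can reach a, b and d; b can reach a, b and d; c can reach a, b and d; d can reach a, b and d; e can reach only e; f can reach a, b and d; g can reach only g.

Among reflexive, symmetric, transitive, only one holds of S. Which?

Reflexive: no — c is not related to itself.
Symmetric: no — c S a but not a S c.
Transitive: yes — every two-step S-path is closed by a direct edge.
Only transitive holds.

transitive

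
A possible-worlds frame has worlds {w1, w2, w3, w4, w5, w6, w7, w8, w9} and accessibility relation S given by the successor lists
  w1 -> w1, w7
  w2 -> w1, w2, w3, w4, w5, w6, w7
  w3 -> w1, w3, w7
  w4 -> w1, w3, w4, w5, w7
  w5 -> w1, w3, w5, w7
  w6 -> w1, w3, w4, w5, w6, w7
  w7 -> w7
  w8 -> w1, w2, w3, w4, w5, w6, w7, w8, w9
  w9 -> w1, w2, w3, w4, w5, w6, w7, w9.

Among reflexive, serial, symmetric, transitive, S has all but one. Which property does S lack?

symmetric

Reflexive: yes — every world is S-related to itself.
Serial: yes — every world has a successor (e.g. w1 S w1).
Symmetric: no — w1 S w7 but not w7 S w1.
Transitive: yes — every two-step S-path is closed by a direct edge.
Only symmetric fails.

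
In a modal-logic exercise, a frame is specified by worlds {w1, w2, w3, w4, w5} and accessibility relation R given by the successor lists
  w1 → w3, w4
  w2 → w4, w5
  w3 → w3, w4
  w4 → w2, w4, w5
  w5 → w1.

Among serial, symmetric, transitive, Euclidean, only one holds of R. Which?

Serial: yes — every world has a successor (e.g. w1 R w3).
Symmetric: no — w1 R w3 but not w3 R w1.
Transitive: no — w1 R w4 and w4 R w2, but not w1 R w2.
Euclidean: no — w1 R w4 and w1 R w3, but not w4 R w3.
Only serial holds.

serial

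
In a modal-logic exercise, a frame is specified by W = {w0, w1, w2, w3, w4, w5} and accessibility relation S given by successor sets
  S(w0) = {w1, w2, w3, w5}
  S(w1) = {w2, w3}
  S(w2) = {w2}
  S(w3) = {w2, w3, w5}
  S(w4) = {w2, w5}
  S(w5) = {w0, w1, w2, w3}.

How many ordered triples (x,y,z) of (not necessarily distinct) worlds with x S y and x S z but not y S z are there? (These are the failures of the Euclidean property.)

21

Enumerating: (w0,w1,w1), (w0,w1,w5), (w0,w2,w1), (w0,w2,w3), (w0,w2,w5), (w0,w3,w1), (w0,w5,w5), (w1,w2,w3), (w3,w2,w3), (w3,w2,w5), (w3,w5,w5), (w4,w2,w5), … and 9 more.
Total: 21.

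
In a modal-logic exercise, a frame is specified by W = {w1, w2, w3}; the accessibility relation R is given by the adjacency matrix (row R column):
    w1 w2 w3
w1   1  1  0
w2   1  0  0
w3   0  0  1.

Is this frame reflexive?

Reflexive: no — w2 is not related to itself.

No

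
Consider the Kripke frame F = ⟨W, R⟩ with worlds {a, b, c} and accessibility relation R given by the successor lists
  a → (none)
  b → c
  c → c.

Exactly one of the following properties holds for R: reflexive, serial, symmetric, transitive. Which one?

Reflexive: no — a is not related to itself.
Serial: no — a has no R-successor.
Symmetric: no — b R c but not c R b.
Transitive: yes — every two-step R-path is closed by a direct edge.
Only transitive holds.

transitive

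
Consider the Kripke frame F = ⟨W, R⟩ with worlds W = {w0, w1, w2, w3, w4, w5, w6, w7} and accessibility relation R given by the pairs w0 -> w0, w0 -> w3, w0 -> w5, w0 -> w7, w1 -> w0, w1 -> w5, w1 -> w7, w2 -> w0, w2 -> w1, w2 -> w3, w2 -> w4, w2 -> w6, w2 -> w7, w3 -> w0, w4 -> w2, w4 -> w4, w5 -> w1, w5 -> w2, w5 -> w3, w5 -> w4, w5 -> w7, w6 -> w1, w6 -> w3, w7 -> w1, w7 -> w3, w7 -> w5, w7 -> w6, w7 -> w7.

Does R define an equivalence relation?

Reflexive: no — w1 is not related to itself.
Symmetric: no — w0 R w5 but not w5 R w0.
Transitive: no — w0 R w5 and w5 R w1, but not w0 R w1.
So R is not an equivalence relation.

No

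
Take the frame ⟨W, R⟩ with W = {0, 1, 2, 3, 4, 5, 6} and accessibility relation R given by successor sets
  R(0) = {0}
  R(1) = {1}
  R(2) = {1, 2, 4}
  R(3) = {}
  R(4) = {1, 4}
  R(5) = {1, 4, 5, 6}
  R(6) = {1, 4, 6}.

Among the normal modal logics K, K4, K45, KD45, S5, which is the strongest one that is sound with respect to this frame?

K4

Transitive (axiom 4): yes — every two-step R-path is closed by a direct edge.
Euclidean (axiom 5): no — 2 R 1 and 2 R 4, but not 1 R 4.
Serial (axiom D): no — 3 has no R-successor.
Reflexive (axiom T): no — 3 is not related to itself.
So F validates K, K4; K45 would additionally require R to be Euclidean. The strongest is K4.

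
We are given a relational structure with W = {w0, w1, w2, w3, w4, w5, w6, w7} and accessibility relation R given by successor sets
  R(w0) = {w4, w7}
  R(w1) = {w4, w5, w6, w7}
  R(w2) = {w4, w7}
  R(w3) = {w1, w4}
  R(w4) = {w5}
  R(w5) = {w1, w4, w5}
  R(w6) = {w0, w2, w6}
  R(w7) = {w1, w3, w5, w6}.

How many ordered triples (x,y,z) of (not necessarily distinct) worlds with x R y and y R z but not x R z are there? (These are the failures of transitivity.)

Enumerating: (w0,w4,w5), (w0,w7,w1), (w0,w7,w3), (w0,w7,w5), (w0,w7,w6), (w1,w5,w1), (w1,w6,w0), (w1,w6,w2), (w1,w7,w1), (w1,w7,w3), (w2,w4,w5), (w2,w7,w1), … and 21 more.
Total: 33.

33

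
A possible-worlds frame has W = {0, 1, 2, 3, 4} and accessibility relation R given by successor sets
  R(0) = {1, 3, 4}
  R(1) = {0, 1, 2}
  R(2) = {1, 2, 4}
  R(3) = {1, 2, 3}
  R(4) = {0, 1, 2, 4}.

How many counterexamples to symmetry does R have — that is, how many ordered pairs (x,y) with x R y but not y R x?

Enumerating: (0,3), (3,1), (3,2), (4,1).

4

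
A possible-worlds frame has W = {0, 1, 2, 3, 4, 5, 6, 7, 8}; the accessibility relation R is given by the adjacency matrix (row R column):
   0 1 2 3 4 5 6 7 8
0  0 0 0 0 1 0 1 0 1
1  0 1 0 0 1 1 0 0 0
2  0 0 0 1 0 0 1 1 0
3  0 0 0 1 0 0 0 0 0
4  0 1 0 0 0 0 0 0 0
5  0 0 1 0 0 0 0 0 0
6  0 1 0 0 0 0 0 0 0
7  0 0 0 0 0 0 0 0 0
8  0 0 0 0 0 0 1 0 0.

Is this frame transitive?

No

Transitive: no — 0 R 4 and 4 R 1, but not 0 R 1.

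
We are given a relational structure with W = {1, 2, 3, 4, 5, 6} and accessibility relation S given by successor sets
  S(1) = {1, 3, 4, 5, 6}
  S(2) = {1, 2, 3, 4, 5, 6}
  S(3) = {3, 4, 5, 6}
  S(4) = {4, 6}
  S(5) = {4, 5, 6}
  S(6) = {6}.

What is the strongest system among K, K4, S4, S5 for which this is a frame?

Transitive (axiom 4): yes — every two-step S-path is closed by a direct edge.
Reflexive (axiom T): yes — every world is S-related to itself.
Euclidean (axiom 5): no — 1 S 4 and 1 S 3, but not 4 S 3.
So F validates K, K4, S4; S5 would additionally require S to be Euclidean. The strongest is S4.

S4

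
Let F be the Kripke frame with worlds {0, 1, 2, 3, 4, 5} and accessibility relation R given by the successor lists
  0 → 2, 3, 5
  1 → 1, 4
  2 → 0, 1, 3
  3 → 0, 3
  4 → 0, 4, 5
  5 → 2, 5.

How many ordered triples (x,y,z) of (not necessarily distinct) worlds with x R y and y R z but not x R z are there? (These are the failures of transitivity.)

16

Enumerating: (0,2,0), (0,2,1), (0,3,0), (1,4,0), (1,4,5), (2,0,2), (2,0,5), (2,1,4), (3,0,2), (3,0,5), (4,0,2), (4,0,3), (4,5,2), (5,2,0), (5,2,1), (5,2,3).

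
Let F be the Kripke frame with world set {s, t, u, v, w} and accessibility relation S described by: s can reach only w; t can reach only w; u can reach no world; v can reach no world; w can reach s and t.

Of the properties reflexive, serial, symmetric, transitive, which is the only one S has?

symmetric

Reflexive: no — s is not related to itself.
Serial: no — u has no S-successor.
Symmetric: yes — every pair in S has its reverse in S.
Transitive: no — s S w and w S t, but not s S t.
Only symmetric holds.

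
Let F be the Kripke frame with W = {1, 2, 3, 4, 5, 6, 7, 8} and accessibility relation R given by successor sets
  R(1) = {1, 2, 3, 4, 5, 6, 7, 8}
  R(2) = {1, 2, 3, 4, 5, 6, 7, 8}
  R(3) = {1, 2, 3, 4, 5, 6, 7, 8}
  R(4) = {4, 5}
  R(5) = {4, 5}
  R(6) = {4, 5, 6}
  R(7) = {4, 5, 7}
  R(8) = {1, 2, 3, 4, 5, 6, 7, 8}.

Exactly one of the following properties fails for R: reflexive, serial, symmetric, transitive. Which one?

symmetric

Reflexive: yes — every world is R-related to itself.
Serial: yes — every world has a successor (e.g. 1 R 1).
Symmetric: no — 1 R 4 but not 4 R 1.
Transitive: yes — every two-step R-path is closed by a direct edge.
Only symmetric fails.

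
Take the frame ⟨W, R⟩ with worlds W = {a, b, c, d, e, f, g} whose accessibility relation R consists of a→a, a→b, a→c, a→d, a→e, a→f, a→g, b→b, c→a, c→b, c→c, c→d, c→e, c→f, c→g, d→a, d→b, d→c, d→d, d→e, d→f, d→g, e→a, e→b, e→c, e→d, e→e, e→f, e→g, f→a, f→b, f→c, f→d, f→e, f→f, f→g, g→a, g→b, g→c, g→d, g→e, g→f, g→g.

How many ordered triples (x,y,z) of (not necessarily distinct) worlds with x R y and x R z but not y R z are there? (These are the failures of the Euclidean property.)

36

Enumerating: (a,b,a), (a,b,c), (a,b,d), (a,b,e), (a,b,f), (a,b,g), (c,b,a), (c,b,c), (c,b,d), (c,b,e), (c,b,f), (c,b,g), … and 24 more.
Total: 36.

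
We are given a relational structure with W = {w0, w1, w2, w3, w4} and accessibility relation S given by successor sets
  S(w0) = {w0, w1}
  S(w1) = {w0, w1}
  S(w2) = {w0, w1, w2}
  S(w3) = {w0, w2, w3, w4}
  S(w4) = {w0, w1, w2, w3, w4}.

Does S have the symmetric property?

Symmetric: no — w2 S w0 but not w0 S w2.

No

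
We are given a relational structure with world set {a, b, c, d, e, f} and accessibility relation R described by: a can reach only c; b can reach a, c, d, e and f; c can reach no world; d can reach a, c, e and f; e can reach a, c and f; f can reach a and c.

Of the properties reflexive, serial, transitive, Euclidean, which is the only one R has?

transitive

Reflexive: no — a is not related to itself.
Serial: no — c has no R-successor.
Transitive: yes — every two-step R-path is closed by a direct edge.
Euclidean: no — b R a and b R d, but not a R d.
Only transitive holds.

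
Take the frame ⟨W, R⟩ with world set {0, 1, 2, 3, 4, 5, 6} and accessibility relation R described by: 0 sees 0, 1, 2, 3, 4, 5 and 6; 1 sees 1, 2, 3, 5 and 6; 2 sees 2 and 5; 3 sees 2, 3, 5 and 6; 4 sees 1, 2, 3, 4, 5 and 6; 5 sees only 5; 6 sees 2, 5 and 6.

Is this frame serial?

Yes

Serial: yes — every world has a successor (e.g. 0 R 0).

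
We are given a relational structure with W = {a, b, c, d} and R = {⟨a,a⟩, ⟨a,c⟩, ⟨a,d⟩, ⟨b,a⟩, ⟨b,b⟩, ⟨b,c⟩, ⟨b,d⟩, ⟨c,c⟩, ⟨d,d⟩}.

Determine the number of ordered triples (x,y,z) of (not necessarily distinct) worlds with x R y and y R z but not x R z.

0

R is transitive; there are no such tuples.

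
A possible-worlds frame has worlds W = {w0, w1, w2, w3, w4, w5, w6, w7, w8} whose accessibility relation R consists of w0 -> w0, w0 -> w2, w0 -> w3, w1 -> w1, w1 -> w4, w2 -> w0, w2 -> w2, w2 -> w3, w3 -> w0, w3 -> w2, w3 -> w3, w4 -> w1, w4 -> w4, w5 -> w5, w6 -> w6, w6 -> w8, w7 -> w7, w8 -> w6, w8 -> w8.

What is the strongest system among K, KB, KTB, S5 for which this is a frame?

Symmetric (axiom B): yes — every pair in R has its reverse in R.
Reflexive (axiom T): yes — every world is R-related to itself.
Euclidean (axiom 5): yes — any two successors of a common world are R-related.
So F validates K, KB, KTB, S5. The strongest is S5.

S5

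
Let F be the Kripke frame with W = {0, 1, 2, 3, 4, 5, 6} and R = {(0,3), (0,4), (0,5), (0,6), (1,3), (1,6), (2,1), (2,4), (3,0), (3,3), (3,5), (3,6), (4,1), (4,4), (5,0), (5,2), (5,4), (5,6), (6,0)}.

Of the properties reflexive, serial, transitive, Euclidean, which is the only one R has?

Reflexive: no — 0 is not related to itself.
Serial: yes — every world has a successor (e.g. 0 R 3).
Transitive: no — 0 R 4 and 4 R 1, but not 0 R 1.
Euclidean: no — 0 R 3 and 0 R 4, but not 3 R 4.
Only serial holds.

serial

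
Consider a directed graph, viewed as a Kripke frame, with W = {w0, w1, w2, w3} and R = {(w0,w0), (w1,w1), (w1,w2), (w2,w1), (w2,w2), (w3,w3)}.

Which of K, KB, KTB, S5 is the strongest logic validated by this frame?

S5

Symmetric (axiom B): yes — every pair in R has its reverse in R.
Reflexive (axiom T): yes — every world is R-related to itself.
Euclidean (axiom 5): yes — any two successors of a common world are R-related.
So F validates K, KB, KTB, S5. The strongest is S5.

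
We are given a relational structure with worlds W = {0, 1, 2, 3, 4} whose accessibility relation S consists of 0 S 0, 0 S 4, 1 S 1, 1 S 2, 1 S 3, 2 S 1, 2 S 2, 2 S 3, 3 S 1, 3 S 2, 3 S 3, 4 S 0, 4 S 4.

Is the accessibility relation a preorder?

Yes

Reflexive: yes — every world is S-related to itself.
Transitive: yes — every two-step S-path is closed by a direct edge.
So S is a preorder.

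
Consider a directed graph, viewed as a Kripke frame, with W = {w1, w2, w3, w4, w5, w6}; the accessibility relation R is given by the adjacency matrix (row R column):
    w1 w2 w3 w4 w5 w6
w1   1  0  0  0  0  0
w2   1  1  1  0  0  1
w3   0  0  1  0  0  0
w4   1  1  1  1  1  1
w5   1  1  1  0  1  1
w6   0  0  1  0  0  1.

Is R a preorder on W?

Yes

Reflexive: yes — every world is R-related to itself.
Transitive: yes — every two-step R-path is closed by a direct edge.
So R is a preorder.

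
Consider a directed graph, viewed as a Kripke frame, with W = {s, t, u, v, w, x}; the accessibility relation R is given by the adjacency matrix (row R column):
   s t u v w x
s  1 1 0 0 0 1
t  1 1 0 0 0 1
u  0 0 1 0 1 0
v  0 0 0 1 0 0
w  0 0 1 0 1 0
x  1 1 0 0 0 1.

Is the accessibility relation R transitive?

Transitive: yes — every two-step R-path is closed by a direct edge.

Yes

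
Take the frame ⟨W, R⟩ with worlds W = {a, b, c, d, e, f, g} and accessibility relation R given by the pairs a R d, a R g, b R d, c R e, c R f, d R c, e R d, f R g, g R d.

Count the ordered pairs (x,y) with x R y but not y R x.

9

Enumerating: (a,d), (a,g), (b,d), (c,e), (c,f), (d,c), (e,d), (f,g), (g,d).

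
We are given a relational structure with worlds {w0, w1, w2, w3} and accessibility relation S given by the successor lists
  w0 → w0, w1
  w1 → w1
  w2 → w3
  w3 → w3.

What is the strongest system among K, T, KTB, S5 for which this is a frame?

K

Reflexive (axiom T): no — w2 is not related to itself.
Symmetric (axiom B): no — w0 S w1 but not w1 S w0.
Euclidean (axiom 5): no — w0 S w1 and w0 S w0, but not w1 S w0.
So F validates K; T would additionally require S to be reflexive. The strongest is K.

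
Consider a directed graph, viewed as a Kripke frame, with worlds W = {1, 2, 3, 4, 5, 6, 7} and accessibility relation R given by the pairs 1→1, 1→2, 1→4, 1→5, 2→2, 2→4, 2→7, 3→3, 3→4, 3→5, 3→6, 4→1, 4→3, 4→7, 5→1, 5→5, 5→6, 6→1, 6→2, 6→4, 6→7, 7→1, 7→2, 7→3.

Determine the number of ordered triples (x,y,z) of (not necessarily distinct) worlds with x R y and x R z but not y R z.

38

Enumerating: (1,2,1), (1,2,5), (1,4,2), (1,4,4), (1,4,5), (1,5,2), (1,5,4), (2,4,2), (2,4,4), (2,7,4), (2,7,7), (3,4,4), … and 26 more.
Total: 38.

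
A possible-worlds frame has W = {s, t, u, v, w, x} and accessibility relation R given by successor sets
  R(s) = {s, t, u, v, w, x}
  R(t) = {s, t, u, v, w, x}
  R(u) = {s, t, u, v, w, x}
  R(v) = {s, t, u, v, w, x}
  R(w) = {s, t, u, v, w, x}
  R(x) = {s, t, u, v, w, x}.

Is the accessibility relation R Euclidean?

Euclidean: yes — any two successors of a common world are R-related.

Yes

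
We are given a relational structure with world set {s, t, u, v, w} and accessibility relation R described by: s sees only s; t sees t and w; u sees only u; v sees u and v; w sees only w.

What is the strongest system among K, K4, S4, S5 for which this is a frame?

S4

Transitive (axiom 4): yes — every two-step R-path is closed by a direct edge.
Reflexive (axiom T): yes — every world is R-related to itself.
Euclidean (axiom 5): no — t R w and t R t, but not w R t.
So F validates K, K4, S4; S5 would additionally require R to be Euclidean. The strongest is S4.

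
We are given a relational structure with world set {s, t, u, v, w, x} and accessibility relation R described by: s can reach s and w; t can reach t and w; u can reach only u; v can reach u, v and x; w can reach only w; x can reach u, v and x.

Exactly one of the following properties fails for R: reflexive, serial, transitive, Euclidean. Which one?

Euclidean

Reflexive: yes — every world is R-related to itself.
Serial: yes — every world has a successor (e.g. s R s).
Transitive: yes — every two-step R-path is closed by a direct edge.
Euclidean: no — v R u and v R x, but not u R x.
Only Euclidean fails.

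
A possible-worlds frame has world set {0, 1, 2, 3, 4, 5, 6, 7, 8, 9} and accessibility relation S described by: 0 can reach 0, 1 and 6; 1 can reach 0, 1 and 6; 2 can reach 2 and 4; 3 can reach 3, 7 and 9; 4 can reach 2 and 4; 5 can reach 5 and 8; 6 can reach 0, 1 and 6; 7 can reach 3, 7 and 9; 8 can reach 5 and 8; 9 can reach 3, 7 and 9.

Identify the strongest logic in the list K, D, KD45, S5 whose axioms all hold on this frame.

Serial (axiom D): yes — every world has a successor (e.g. 0 S 0).
Euclidean (axiom 5): yes — any two successors of a common world are S-related.
Transitive (axiom 4): yes — every two-step S-path is closed by a direct edge.
Reflexive (axiom T): yes — every world is S-related to itself.
So F validates K, D, KD45, S5. The strongest is S5.

S5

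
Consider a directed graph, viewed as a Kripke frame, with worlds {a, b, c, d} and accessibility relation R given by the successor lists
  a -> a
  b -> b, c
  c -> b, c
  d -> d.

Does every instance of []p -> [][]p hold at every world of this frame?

Axiom 4 corresponds to the accessibility relation being transitive.
Transitive: yes — every two-step R-path is closed by a direct edge.

Yes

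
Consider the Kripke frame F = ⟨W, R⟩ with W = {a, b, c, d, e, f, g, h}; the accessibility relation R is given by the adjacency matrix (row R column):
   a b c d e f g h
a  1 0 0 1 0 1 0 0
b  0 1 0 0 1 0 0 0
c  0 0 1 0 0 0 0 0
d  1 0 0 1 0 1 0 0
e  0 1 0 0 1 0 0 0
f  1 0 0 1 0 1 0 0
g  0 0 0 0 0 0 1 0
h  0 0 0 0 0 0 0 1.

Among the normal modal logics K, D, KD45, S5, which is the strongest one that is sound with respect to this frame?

Serial (axiom D): yes — every world has a successor (e.g. a R a).
Euclidean (axiom 5): yes — any two successors of a common world are R-related.
Transitive (axiom 4): yes — every two-step R-path is closed by a direct edge.
Reflexive (axiom T): yes — every world is R-related to itself.
So F validates K, D, KD45, S5. The strongest is S5.

S5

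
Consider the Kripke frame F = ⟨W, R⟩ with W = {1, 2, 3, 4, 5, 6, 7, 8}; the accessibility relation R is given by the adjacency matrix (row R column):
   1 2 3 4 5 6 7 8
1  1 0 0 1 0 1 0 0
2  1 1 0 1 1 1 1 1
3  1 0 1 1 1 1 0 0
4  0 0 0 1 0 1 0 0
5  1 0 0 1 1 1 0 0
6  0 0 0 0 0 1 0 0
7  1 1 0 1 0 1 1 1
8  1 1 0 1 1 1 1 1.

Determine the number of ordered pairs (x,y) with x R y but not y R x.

21

Enumerating: (1,4), (1,6), (2,1), (2,4), (2,5), (2,6), (3,1), (3,4), (3,5), (3,6), (4,6), (5,1), … and 9 more.
Total: 21.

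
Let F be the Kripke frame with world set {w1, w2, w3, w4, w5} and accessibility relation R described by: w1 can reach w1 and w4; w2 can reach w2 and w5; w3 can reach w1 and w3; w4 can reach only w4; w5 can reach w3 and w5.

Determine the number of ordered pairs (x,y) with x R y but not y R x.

Enumerating: (w1,w4), (w2,w5), (w3,w1), (w5,w3).

4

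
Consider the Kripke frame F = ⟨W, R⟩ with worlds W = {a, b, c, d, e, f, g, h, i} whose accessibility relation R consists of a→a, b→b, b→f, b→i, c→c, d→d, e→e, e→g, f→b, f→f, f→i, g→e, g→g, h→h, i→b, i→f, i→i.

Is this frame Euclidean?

Euclidean: yes — any two successors of a common world are R-related.

Yes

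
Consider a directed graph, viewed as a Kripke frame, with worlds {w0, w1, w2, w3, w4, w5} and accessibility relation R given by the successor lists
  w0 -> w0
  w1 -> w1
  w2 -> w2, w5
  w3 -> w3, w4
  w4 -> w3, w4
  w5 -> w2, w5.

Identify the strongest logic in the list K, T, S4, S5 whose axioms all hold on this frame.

S5

Reflexive (axiom T): yes — every world is R-related to itself.
Transitive (axiom 4): yes — every two-step R-path is closed by a direct edge.
Euclidean (axiom 5): yes — any two successors of a common world are R-related.
So F validates K, T, S4, S5. The strongest is S5.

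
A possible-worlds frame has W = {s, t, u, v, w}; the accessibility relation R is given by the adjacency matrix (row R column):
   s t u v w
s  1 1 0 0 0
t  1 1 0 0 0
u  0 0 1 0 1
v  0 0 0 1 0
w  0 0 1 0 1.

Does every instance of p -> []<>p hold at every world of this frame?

Yes

The schema B characterises exactly the symmetric frames.
Symmetric: yes — every pair in R has its reverse in R.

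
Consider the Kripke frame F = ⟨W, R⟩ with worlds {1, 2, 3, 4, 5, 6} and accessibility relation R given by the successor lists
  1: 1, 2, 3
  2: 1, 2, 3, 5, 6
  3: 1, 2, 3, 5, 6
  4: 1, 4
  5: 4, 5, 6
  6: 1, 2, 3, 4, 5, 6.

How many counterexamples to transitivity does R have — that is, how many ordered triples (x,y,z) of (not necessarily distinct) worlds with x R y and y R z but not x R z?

Enumerating: (1,2,5), (1,2,6), (1,3,5), (1,3,6), (2,5,4), (2,6,4), (3,5,4), (3,6,4), (4,1,2), (4,1,3), (5,4,1), (5,6,1), (5,6,2), (5,6,3).

14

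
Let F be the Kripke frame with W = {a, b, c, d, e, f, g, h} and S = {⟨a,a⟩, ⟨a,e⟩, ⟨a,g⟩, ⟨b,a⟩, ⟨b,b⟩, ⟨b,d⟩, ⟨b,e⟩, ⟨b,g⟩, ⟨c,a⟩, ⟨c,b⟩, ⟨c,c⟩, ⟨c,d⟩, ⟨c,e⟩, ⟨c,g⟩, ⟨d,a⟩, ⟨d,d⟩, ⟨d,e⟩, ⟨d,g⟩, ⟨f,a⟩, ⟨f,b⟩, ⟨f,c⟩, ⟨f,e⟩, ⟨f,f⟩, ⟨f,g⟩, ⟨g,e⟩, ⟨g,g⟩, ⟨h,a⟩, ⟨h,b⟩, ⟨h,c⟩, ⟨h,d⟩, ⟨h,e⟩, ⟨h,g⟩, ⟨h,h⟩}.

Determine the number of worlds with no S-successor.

Enumerating: e.

1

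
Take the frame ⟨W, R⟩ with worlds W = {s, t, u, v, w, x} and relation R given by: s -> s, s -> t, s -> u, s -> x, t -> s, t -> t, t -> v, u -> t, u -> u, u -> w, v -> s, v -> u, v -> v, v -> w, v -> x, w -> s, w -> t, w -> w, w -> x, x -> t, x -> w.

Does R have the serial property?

Serial: yes — every world has a successor (e.g. s R s).

Yes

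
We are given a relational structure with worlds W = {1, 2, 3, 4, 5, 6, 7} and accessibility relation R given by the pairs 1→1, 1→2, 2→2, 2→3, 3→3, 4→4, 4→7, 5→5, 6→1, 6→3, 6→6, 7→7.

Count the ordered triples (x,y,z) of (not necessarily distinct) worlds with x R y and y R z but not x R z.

Enumerating: (1,2,3), (6,1,2).

2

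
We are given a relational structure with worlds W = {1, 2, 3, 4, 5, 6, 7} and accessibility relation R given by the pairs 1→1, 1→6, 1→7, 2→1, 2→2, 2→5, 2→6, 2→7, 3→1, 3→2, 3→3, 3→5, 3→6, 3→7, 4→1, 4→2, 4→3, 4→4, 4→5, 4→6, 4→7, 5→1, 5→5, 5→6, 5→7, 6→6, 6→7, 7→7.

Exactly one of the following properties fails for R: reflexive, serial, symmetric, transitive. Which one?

symmetric

Reflexive: yes — every world is R-related to itself.
Serial: yes — every world has a successor (e.g. 1 R 1).
Symmetric: no — 1 R 6 but not 6 R 1.
Transitive: yes — every two-step R-path is closed by a direct edge.
Only symmetric fails.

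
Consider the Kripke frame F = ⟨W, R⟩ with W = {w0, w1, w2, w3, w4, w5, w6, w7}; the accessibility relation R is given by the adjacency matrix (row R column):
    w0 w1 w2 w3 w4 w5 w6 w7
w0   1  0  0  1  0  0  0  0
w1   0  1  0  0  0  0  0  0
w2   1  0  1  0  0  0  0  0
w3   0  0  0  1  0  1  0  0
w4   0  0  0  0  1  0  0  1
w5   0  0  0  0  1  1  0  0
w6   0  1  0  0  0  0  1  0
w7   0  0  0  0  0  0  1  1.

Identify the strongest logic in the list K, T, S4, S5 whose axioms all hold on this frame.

Reflexive (axiom T): yes — every world is R-related to itself.
Transitive (axiom 4): no — w0 R w3 and w3 R w5, but not w0 R w5.
Euclidean (axiom 5): no — w0 R w3 and w0 R w0, but not w3 R w0.
So F validates K, T; S4 would additionally require R to be transitive. The strongest is T.

T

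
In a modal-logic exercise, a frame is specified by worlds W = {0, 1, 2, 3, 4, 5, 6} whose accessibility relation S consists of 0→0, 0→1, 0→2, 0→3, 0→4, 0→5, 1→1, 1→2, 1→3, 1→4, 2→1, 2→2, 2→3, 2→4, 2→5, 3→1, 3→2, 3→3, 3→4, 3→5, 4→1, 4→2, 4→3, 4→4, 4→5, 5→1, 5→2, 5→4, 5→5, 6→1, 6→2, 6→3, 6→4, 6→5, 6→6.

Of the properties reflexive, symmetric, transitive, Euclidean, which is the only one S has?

Reflexive: yes — every world is S-related to itself.
Symmetric: no — 0 S 1 but not 1 S 0.
Transitive: no — 1 S 2 and 2 S 5, but not 1 S 5.
Euclidean: no — 0 S 1 and 0 S 5, but not 1 S 5.
Only reflexive holds.

reflexive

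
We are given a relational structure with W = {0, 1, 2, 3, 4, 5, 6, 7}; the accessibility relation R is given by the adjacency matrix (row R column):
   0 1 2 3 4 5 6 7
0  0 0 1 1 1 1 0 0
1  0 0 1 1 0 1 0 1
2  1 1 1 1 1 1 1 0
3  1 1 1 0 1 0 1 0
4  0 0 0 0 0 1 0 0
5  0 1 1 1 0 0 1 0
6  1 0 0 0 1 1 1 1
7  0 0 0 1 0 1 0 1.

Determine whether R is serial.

Yes

Serial: yes — every world has a successor (e.g. 0 R 2).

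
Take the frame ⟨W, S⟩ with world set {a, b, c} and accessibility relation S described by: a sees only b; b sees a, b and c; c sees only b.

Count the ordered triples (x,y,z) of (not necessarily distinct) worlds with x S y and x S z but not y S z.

Enumerating: (b,a,a), (b,a,c), (b,c,a), (b,c,c).

4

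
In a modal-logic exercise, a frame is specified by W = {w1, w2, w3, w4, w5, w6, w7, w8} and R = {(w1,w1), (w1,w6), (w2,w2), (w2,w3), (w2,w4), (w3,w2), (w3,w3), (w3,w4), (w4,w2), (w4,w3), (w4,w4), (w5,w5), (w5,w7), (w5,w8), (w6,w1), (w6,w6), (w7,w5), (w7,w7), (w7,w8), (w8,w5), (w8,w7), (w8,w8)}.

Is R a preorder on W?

Yes

Reflexive: yes — every world is R-related to itself.
Transitive: yes — every two-step R-path is closed by a direct edge.
So R is a preorder.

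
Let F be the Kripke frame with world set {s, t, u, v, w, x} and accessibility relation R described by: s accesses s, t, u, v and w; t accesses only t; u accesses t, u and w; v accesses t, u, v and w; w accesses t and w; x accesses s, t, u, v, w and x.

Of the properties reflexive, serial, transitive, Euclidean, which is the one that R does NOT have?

Reflexive: yes — every world is R-related to itself.
Serial: yes — every world has a successor (e.g. s R s).
Transitive: yes — every two-step R-path is closed by a direct edge.
Euclidean: no — s R t and s R u, but not t R u.
Only Euclidean fails.

Euclidean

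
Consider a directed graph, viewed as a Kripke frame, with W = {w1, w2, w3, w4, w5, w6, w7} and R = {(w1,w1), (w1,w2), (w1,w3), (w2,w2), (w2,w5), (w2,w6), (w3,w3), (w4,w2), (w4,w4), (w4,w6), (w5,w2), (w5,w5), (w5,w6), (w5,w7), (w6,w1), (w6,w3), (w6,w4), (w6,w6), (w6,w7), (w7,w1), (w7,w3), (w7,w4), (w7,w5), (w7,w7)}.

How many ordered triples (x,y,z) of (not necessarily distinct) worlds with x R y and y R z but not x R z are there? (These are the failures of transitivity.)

Enumerating: (w1,w2,w5), (w1,w2,w6), (w2,w5,w7), (w2,w6,w1), (w2,w6,w3), (w2,w6,w4), (w2,w6,w7), (w4,w2,w5), (w4,w6,w1), (w4,w6,w3), (w4,w6,w7), (w5,w6,w1), … and 13 more.
Total: 25.

25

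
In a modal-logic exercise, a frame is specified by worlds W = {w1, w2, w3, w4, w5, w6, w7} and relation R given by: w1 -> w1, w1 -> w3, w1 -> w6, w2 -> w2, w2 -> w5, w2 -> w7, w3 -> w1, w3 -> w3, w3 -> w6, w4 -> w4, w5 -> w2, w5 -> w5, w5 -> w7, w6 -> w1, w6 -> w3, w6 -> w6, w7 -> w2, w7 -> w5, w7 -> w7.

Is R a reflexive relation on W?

Reflexive: yes — every world is R-related to itself.

Yes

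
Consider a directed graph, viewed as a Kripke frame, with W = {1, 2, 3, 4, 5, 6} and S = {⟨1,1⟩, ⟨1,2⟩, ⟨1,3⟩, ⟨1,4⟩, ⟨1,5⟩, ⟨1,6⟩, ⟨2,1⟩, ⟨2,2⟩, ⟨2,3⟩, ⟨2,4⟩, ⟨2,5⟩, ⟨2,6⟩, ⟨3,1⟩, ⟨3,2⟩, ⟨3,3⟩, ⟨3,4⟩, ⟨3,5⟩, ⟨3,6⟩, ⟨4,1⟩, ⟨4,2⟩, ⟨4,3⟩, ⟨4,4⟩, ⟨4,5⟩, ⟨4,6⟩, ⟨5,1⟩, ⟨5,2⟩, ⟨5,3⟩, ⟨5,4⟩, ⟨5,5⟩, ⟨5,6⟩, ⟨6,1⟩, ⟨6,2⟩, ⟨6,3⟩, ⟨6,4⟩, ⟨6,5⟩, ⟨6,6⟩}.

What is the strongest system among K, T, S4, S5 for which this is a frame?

S5

Reflexive (axiom T): yes — every world is S-related to itself.
Transitive (axiom 4): yes — every two-step S-path is closed by a direct edge.
Euclidean (axiom 5): yes — any two successors of a common world are S-related.
So F validates K, T, S4, S5. The strongest is S5.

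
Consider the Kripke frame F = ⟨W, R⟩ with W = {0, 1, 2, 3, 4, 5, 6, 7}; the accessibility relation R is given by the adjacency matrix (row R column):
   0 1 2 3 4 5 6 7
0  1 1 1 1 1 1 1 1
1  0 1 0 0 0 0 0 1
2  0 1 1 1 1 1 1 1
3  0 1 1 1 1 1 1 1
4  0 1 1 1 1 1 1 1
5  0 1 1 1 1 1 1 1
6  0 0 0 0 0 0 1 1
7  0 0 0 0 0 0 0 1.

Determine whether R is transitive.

Yes

Transitive: yes — every two-step R-path is closed by a direct edge.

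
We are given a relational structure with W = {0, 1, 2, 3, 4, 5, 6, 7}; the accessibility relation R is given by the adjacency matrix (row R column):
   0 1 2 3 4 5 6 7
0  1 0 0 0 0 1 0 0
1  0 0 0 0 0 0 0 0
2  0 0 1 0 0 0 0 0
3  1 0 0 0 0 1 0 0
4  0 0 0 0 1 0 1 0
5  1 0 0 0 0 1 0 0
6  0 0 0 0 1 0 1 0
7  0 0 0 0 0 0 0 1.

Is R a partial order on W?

No

Reflexive: no — 1 is not related to itself.
Transitive: yes — every two-step R-path is closed by a direct edge.
Antisymmetric: no — 0 R 5 and 5 R 0 with 0 ≠ 5.
So R is not a partial order.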